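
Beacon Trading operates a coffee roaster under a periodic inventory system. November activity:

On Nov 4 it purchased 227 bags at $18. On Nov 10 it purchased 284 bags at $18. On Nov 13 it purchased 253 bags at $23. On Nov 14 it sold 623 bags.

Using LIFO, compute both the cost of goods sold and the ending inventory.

Nov 14, 623 sold [LIFO — newest first]: 253 @ $23 + 284 @ $18 + 86 @ $18 = $12,479
Ending inventory: 141 @ $18 = $2,538

COGS = $12,479; ending inventory = $2,538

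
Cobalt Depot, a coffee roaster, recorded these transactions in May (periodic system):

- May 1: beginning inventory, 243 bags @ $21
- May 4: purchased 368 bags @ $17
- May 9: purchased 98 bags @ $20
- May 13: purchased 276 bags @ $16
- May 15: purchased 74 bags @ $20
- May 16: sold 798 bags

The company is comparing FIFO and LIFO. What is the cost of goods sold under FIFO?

FIFO COGS: 243 @ $21 + 368 @ $17 + 98 @ $20 + 89 @ $16 = $14,743
LIFO COGS: 74 @ $20 + 276 @ $16 + 98 @ $20 + 350 @ $17 = $13,806

COGS = $14,743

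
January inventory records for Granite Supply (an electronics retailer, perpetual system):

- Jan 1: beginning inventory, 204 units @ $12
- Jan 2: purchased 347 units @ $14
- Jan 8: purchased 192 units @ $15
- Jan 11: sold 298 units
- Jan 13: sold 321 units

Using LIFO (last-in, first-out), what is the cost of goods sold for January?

COGS = $8,698

Jan 11, 298 sold [LIFO — newest first]: 192 @ $15 + 106 @ $14 = $4,364
Jan 13, 321 sold [LIFO — newest first]: 241 @ $14 + 80 @ $12 = $4,334
Total COGS = $4,364 + $4,334 = $8,698
Ending inventory: 124 @ $12 = $1,488
Check: goods available $10,186 = COGS $8,698 + ending $1,488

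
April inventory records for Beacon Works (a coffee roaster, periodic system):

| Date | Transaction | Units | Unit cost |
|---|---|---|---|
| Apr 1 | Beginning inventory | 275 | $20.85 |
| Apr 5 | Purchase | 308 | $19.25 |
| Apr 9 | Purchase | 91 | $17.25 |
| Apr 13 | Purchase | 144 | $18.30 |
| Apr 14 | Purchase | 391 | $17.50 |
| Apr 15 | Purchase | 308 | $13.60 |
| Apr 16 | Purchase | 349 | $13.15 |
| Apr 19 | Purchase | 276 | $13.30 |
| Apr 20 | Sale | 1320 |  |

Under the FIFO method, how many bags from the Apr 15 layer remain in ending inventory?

Apr 20, 1320 sold [FIFO — oldest first]: 275 @ $20.85 + 308 @ $19.25 + 91 @ $17.25 + 144 @ $18.30 + 391 @ $17.50 + 111 @ $13.60 = $24,219.80
Ending inventory: 197 @ $13.60 + 349 @ $13.15 + 276 @ $13.30 = $10,939.35
Check: goods available $35,159.15 = COGS $24,219.80 + ending $10,939.35

197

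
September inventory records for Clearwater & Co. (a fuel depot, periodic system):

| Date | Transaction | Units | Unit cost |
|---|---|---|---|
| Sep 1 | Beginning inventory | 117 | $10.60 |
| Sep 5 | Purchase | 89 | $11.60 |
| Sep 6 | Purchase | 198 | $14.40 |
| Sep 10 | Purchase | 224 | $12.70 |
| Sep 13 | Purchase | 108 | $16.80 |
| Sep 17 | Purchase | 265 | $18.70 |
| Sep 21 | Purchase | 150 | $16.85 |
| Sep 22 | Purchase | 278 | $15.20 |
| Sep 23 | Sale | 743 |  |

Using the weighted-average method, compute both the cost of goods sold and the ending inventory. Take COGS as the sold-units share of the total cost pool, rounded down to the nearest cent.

Sep 23, sell 743: 743/1429 × $21,491.60 → $11,174.42
Ending inventory (cost pool remaining) = $10,317.18

COGS = $11,174.42; ending inventory = $10,317.18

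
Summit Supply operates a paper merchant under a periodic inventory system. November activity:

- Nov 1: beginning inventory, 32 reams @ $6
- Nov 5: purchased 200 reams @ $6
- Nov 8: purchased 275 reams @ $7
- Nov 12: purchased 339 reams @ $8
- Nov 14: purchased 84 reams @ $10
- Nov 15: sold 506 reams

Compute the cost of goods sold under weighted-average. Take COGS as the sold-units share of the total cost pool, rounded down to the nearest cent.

Nov 15, sell 506: 506/930 × $6,869.00 → $3,737.32
Ending inventory (cost pool remaining) = $3,131.68

COGS = $3,737.32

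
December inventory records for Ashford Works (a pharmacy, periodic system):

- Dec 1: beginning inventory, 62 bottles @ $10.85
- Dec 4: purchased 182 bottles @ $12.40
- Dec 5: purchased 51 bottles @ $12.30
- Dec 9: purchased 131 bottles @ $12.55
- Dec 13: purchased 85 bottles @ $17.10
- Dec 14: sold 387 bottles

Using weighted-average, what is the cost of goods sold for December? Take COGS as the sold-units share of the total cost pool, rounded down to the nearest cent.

COGS = $5,039.59

Dec 14, sell 387: 387/511 × $6,654.35 → $5,039.59
Ending inventory (cost pool remaining) = $1,614.76
Check: goods available $6,654.35 = COGS $5,039.59 + ending $1,614.76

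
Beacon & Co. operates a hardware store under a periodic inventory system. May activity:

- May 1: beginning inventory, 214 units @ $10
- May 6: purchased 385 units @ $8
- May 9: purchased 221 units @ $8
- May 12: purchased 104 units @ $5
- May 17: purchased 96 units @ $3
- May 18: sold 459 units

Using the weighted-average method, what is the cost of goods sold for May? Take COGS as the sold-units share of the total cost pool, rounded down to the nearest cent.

COGS = $3,508.20

May 18, sell 459: 459/1020 × $7,796.00 → $3,508.20
Ending inventory (cost pool remaining) = $4,287.80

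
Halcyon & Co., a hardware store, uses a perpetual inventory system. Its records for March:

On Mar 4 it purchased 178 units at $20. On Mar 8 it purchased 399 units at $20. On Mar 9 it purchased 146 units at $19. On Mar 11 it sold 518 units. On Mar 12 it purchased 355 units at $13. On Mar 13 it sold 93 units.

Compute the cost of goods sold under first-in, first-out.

Mar 11, 518 sold [FIFO — oldest first]: 178 @ $20 + 340 @ $20 = $10,360
Mar 13, 93 sold [FIFO — oldest first]: 59 @ $20 + 34 @ $19 = $1,826
Total COGS = $10,360 + $1,826 = $12,186
Ending inventory: 112 @ $19 + 355 @ $13 = $6,743
Check: goods available $18,929 = COGS $12,186 + ending $6,743

COGS = $12,186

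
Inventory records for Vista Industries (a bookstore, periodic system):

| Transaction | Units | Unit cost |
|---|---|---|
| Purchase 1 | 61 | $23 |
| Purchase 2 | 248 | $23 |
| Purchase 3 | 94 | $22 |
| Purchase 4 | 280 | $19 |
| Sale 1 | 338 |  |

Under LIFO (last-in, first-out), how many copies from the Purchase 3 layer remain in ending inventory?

36

Sale 1 (338) [LIFO — newest first]: 280 @ $19 + 58 @ $22 = $6,596
Ending inventory: 61 @ $23 + 248 @ $23 + 36 @ $22 = $7,899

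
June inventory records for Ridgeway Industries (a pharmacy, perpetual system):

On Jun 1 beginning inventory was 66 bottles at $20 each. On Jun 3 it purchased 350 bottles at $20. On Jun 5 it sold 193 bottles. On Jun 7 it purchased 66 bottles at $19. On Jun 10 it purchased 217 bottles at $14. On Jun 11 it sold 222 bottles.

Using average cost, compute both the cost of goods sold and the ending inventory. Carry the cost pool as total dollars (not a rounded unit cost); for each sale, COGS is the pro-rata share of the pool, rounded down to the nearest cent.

After Jun 1: 66 on hand, pool $1,320.00 (≈ $20.0000 each)
After Jun 3: 416 on hand, pool $8,320.00 (≈ $20.0000 each)
Jun 5, sell 193: 193/416 × $8,320.00 → $3,860.00
After Jun 7: 289 on hand, pool $5,714.00 (≈ $19.7716 each)
After Jun 10: 506 on hand, pool $8,752.00 (≈ $17.2964 each)
Jun 11, sell 222: 222/506 × $8,752.00 → $3,839.81
Total COGS = $3,860.00 + $3,839.81 = $7,699.81
Ending inventory (cost pool remaining) = $4,912.19

COGS = $7,699.81; ending inventory = $4,912.19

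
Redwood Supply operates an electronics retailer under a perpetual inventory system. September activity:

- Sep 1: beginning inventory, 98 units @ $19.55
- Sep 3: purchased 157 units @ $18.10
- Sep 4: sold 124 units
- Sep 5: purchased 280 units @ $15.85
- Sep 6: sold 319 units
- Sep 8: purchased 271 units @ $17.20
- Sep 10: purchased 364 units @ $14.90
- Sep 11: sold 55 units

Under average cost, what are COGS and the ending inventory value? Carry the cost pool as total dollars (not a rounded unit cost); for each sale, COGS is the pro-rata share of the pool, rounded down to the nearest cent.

After Sep 1: 98 on hand, pool $1,915.90 (≈ $19.5500 each)
After Sep 3: 255 on hand, pool $4,757.60 (≈ $18.6573 each)
Sep 4, sell 124: 124/255 × $4,757.60 → $2,313.49
After Sep 5: 411 on hand, pool $6,882.11 (≈ $16.7448 each)
Sep 6, sell 319: 319/411 × $6,882.11 → $5,341.58
After Sep 8: 363 on hand, pool $6,201.73 (≈ $17.0847 each)
After Sep 10: 727 on hand, pool $11,625.33 (≈ $15.9908 each)
Sep 11, sell 55: 55/727 × $11,625.33 → $879.49
Total COGS = $2,313.49 + $5,341.58 + $879.49 = $8,534.56
Ending inventory (cost pool remaining) = $10,745.84

COGS = $8,534.56; ending inventory = $10,745.84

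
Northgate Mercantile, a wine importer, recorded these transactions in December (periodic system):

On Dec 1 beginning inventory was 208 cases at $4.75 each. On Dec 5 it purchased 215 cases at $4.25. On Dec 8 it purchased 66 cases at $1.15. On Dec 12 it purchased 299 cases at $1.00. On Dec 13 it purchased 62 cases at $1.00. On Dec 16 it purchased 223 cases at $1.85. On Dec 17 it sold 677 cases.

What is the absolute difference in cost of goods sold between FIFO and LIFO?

FIFO COGS: 208 @ $4.75 + 215 @ $4.25 + 66 @ $1.15 + 188 @ $1.00 = $2,165.65
LIFO COGS: 223 @ $1.85 + 62 @ $1.00 + 299 @ $1.00 + 66 @ $1.15 + 27 @ $4.25 = $964.20
Difference = |$2,165.65 − $964.20| = $1,201.45

$1,201.45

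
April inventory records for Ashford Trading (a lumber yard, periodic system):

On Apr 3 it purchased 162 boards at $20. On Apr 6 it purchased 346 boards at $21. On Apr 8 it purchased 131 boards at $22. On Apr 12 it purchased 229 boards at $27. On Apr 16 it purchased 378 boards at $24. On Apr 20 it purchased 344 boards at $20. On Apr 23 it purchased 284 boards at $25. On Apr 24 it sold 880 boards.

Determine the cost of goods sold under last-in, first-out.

COGS = $20,028

Apr 24, 880 sold [LIFO — newest first]: 284 @ $25 + 344 @ $20 + 252 @ $24 = $20,028
Ending inventory: 162 @ $20 + 346 @ $21 + 131 @ $22 + 229 @ $27 + 126 @ $24 = $22,595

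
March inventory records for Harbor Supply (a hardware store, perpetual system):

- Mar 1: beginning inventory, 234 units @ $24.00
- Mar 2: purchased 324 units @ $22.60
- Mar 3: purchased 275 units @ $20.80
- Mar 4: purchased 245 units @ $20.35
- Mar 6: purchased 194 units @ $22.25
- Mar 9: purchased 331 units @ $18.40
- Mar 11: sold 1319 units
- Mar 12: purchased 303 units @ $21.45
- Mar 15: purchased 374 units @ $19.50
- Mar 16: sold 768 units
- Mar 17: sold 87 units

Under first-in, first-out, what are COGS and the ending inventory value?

Mar 11, 1319 sold [FIFO — oldest first]: 234 @ $24.00 + 324 @ $22.60 + 275 @ $20.80 + 245 @ $20.35 + 194 @ $22.25 + 47 @ $18.40 = $28,825.45
Mar 16, 768 sold [FIFO — oldest first]: 284 @ $18.40 + 303 @ $21.45 + 181 @ $19.50 = $15,254.45
Mar 17, 87 sold [FIFO — oldest first]: 87 @ $19.50 = $1,696.50
Total COGS = $28,825.45 + $15,254.45 + $1,696.50 = $45,776.40
Ending inventory: 106 @ $19.50 = $2,067.00
Check: goods available $47,843.40 = COGS $45,776.40 + ending $2,067.00

COGS = $45,776.40; ending inventory = $2,067.00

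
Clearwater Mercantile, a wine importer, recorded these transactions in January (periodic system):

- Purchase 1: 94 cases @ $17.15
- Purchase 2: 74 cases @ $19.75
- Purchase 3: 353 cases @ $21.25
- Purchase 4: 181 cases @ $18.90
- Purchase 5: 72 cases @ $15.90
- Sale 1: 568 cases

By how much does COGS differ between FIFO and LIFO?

FIFO COGS: 94 @ $17.15 + 74 @ $19.75 + 353 @ $21.25 + 47 @ $18.90 = $11,463.15
LIFO COGS: 72 @ $15.90 + 181 @ $18.90 + 315 @ $21.25 = $11,259.45
Difference = |$11,463.15 − $11,259.45| = $203.70

$203.70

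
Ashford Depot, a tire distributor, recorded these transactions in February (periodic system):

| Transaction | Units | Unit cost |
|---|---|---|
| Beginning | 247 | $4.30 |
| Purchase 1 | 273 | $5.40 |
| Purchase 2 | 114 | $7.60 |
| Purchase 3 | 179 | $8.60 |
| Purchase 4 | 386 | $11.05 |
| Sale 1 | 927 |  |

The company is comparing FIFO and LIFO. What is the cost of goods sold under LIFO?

COGS = $8,010.30

FIFO COGS: 247 @ $4.30 + 273 @ $5.40 + 114 @ $7.60 + 179 @ $8.60 + 114 @ $11.05 = $6,201.80
LIFO COGS: 386 @ $11.05 + 179 @ $8.60 + 114 @ $7.60 + 248 @ $5.40 = $8,010.30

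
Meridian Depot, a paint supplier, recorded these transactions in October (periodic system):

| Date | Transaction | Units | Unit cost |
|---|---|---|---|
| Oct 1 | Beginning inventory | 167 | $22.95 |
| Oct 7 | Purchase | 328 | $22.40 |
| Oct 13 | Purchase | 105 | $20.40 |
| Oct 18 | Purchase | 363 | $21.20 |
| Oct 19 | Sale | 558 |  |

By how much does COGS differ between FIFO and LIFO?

FIFO COGS: 167 @ $22.95 + 328 @ $22.40 + 63 @ $20.40 = $12,465.05
LIFO COGS: 363 @ $21.20 + 105 @ $20.40 + 90 @ $22.40 = $11,853.60
Difference = |$12,465.05 − $11,853.60| = $611.45

$611.45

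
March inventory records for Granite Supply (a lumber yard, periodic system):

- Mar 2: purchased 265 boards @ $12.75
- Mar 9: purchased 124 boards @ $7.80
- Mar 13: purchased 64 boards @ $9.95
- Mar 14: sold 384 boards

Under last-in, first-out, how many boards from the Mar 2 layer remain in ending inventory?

Mar 14, 384 sold [LIFO — newest first]: 64 @ $9.95 + 124 @ $7.80 + 196 @ $12.75 = $4,103.00
Ending inventory: 69 @ $12.75 = $879.75

69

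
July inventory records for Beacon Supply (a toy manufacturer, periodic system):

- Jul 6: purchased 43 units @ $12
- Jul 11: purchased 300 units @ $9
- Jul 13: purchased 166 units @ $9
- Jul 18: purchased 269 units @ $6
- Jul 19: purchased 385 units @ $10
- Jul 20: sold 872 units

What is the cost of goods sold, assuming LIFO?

Jul 20, 872 sold [LIFO — newest first]: 385 @ $10 + 269 @ $6 + 166 @ $9 + 52 @ $9 = $7,426
Ending inventory: 43 @ $12 + 248 @ $9 = $2,748

COGS = $7,426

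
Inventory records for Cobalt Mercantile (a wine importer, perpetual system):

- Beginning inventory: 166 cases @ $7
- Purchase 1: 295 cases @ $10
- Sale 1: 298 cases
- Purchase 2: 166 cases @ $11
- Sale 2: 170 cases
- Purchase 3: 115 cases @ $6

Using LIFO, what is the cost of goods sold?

COGS = $4,825

Sale 1 (298) [LIFO — newest first]: 295 @ $10 + 3 @ $7 = $2,971
Sale 2 (170) [LIFO — newest first]: 166 @ $11 + 4 @ $7 = $1,854
Total COGS = $2,971 + $1,854 = $4,825
Ending inventory: 159 @ $7 + 115 @ $6 = $1,803
Check: goods available $6,628 = COGS $4,825 + ending $1,803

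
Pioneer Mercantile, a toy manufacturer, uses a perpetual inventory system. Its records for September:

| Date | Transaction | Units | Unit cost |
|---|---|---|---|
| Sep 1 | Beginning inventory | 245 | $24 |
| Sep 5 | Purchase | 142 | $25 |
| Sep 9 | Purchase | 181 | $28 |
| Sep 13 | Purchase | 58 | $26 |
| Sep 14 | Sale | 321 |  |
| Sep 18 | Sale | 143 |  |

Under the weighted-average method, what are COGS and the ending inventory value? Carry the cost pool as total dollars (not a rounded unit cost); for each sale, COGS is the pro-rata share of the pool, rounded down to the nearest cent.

COGS = $11,863.86; ending inventory = $4,142.14

After Sep 1: 245 on hand, pool $5,880.00 (≈ $24.0000 each)
After Sep 5: 387 on hand, pool $9,430.00 (≈ $24.3669 each)
After Sep 9: 568 on hand, pool $14,498.00 (≈ $25.5246 each)
After Sep 13: 626 on hand, pool $16,006.00 (≈ $25.5687 each)
Sep 14, sell 321: 321/626 × $16,006.00 → $8,207.54
Sep 18, sell 143: 143/305 × $7,798.46 → $3,656.32
Total COGS = $8,207.54 + $3,656.32 = $11,863.86
Ending inventory (cost pool remaining) = $4,142.14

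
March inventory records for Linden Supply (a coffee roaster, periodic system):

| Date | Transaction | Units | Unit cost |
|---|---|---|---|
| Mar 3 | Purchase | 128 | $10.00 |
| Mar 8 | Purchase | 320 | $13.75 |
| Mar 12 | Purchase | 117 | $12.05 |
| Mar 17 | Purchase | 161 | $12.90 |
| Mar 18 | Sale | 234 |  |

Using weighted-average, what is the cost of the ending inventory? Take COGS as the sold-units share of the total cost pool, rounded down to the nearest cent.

Mar 18, sell 234: 234/726 × $9,166.75 → $2,954.57
Ending inventory (cost pool remaining) = $6,212.18

Ending inventory = $6,212.18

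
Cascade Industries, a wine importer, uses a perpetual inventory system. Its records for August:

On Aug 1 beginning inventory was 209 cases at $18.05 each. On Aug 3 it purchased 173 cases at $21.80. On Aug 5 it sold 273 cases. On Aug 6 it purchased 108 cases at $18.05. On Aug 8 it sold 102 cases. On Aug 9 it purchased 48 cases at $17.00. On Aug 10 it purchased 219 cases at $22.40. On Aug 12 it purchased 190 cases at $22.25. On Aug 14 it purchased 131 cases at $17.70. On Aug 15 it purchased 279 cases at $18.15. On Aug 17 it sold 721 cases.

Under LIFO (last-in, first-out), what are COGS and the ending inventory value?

Aug 5, 273 sold [LIFO — newest first]: 173 @ $21.80 + 100 @ $18.05 = $5,576.40
Aug 8, 102 sold [LIFO — newest first]: 102 @ $18.05 = $1,841.10
Aug 17, 721 sold [LIFO — newest first]: 279 @ $18.15 + 131 @ $17.70 + 190 @ $22.25 + 121 @ $22.40 = $14,320.45
Total COGS = $5,576.40 + $1,841.10 + $14,320.45 = $21,737.95
Ending inventory: 109 @ $18.05 + 6 @ $18.05 + 48 @ $17.00 + 98 @ $22.40 = $5,086.95

COGS = $21,737.95; ending inventory = $5,086.95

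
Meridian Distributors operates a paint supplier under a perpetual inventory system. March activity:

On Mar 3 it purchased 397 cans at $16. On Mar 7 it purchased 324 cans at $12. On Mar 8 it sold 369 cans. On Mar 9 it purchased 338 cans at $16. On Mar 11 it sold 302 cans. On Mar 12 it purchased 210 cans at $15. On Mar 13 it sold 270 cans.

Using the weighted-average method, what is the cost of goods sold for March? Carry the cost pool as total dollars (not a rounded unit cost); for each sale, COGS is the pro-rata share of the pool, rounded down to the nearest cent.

COGS = $13,860.33

After Mar 3: 397 on hand, pool $6,352.00 (≈ $16.0000 each)
After Mar 7: 721 on hand, pool $10,240.00 (≈ $14.2025 each)
Mar 8, sell 369: 369/721 × $10,240.00 → $5,240.72
After Mar 9: 690 on hand, pool $10,407.28 (≈ $15.0830 each)
Mar 11, sell 302: 302/690 × $10,407.28 → $4,555.07
After Mar 12: 598 on hand, pool $9,002.21 (≈ $15.0539 each)
Mar 13, sell 270: 270/598 × $9,002.21 → $4,064.54
Total COGS = $5,240.72 + $4,555.07 + $4,064.54 = $13,860.33
Ending inventory (cost pool remaining) = $4,937.67
Check: goods available $18,798.00 = COGS $13,860.33 + ending $4,937.67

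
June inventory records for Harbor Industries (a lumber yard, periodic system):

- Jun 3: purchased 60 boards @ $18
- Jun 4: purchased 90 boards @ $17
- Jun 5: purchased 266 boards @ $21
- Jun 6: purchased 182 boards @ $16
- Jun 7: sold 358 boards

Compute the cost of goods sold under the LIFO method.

Jun 7, 358 sold [LIFO — newest first]: 182 @ $16 + 176 @ $21 = $6,608
Ending inventory: 60 @ $18 + 90 @ $17 + 90 @ $21 = $4,500
Check: goods available $11,108 = COGS $6,608 + ending $4,500

COGS = $6,608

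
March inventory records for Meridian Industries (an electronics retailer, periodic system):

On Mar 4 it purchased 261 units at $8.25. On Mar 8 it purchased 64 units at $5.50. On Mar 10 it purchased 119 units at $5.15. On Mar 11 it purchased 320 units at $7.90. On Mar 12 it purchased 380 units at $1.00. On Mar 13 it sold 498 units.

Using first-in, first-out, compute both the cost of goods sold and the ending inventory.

COGS = $3,544.70; ending inventory = $2,481.40

Mar 13, 498 sold [FIFO — oldest first]: 261 @ $8.25 + 64 @ $5.50 + 119 @ $5.15 + 54 @ $7.90 = $3,544.70
Ending inventory: 266 @ $7.90 + 380 @ $1.00 = $2,481.40
Check: goods available $6,026.10 = COGS $3,544.70 + ending $2,481.40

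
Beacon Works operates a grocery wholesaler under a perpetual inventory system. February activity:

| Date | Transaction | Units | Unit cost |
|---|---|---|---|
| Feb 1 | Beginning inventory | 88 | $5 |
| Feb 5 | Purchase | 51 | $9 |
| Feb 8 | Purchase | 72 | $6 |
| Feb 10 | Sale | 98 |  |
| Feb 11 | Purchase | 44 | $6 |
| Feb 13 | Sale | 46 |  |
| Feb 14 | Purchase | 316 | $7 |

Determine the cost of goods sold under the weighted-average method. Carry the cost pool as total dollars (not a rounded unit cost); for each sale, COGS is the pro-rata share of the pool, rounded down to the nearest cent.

COGS = $904.38

After Feb 1: 88 on hand, pool $440.00 (≈ $5.0000 each)
After Feb 5: 139 on hand, pool $899.00 (≈ $6.4676 each)
After Feb 8: 211 on hand, pool $1,331.00 (≈ $6.3081 each)
Feb 10, sell 98: 98/211 × $1,331.00 → $618.18
After Feb 11: 157 on hand, pool $976.82 (≈ $6.2218 each)
Feb 13, sell 46: 46/157 × $976.82 → $286.20
After Feb 14: 427 on hand, pool $2,902.62 (≈ $6.7977 each)
Total COGS = $618.18 + $286.20 = $904.38
Ending inventory (cost pool remaining) = $2,902.62
Check: goods available $3,807.00 = COGS $904.38 + ending $2,902.62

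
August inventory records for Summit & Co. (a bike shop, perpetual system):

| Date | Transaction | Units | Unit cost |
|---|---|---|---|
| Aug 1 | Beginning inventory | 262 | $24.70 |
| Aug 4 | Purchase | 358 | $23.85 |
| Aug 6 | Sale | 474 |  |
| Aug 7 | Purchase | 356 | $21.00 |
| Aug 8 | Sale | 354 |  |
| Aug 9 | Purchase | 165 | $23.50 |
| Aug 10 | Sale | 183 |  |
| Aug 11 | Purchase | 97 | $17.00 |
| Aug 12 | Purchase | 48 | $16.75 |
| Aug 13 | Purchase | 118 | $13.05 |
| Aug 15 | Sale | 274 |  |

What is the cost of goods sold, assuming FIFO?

Aug 6, 474 sold [FIFO — oldest first]: 262 @ $24.70 + 212 @ $23.85 = $11,527.60
Aug 8, 354 sold [FIFO — oldest first]: 146 @ $23.85 + 208 @ $21.00 = $7,850.10
Aug 10, 183 sold [FIFO — oldest first]: 148 @ $21.00 + 35 @ $23.50 = $3,930.50
Aug 15, 274 sold [FIFO — oldest first]: 130 @ $23.50 + 97 @ $17.00 + 47 @ $16.75 = $5,491.25
Total COGS = $11,527.60 + $7,850.10 + $3,930.50 + $5,491.25 = $28,799.45
Ending inventory: 1 @ $16.75 + 118 @ $13.05 = $1,556.65
Check: goods available $30,356.10 = COGS $28,799.45 + ending $1,556.65

COGS = $28,799.45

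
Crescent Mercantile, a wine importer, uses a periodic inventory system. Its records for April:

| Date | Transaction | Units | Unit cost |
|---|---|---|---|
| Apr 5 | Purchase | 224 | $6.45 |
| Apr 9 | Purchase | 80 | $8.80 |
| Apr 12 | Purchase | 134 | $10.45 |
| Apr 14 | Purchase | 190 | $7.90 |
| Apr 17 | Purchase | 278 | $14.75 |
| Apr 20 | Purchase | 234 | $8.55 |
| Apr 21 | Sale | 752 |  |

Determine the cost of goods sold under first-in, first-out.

Apr 21, 752 sold [FIFO — oldest first]: 224 @ $6.45 + 80 @ $8.80 + 134 @ $10.45 + 190 @ $7.90 + 124 @ $14.75 = $6,879.10
Ending inventory: 154 @ $14.75 + 234 @ $8.55 = $4,272.20
Check: goods available $11,151.30 = COGS $6,879.10 + ending $4,272.20

COGS = $6,879.10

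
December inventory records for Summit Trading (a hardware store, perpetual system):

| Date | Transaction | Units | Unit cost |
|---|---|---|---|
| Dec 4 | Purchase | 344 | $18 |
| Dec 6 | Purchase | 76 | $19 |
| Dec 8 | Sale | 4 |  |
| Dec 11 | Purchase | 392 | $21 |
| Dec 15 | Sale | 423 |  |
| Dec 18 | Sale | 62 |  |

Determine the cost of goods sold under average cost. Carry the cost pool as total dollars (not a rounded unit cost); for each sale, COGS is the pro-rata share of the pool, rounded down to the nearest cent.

After Dec 4: 344 on hand, pool $6,192.00 (≈ $18.0000 each)
After Dec 6: 420 on hand, pool $7,636.00 (≈ $18.1810 each)
Dec 8, sell 4: 4/420 × $7,636.00 → $72.72
After Dec 11: 808 on hand, pool $15,795.28 (≈ $19.5486 each)
Dec 15, sell 423: 423/808 × $15,795.28 → $8,269.06
Dec 18, sell 62: 62/385 × $7,526.22 → $1,212.01
Total COGS = $72.72 + $8,269.06 + $1,212.01 = $9,553.79
Ending inventory (cost pool remaining) = $6,314.21
Check: goods available $15,868.00 = COGS $9,553.79 + ending $6,314.21

COGS = $9,553.79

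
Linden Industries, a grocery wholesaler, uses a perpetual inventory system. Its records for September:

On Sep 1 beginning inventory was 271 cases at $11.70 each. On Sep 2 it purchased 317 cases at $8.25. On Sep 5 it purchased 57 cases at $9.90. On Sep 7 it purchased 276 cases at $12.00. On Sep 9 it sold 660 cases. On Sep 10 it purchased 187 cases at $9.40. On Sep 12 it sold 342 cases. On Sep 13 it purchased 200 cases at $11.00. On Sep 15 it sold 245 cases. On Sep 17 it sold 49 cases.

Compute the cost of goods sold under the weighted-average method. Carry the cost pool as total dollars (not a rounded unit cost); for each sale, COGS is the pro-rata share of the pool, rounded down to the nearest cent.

COGS = $13,492.05

After Sep 1: 271 on hand, pool $3,170.70 (≈ $11.7000 each)
After Sep 2: 588 on hand, pool $5,785.95 (≈ $9.8401 each)
After Sep 5: 645 on hand, pool $6,350.25 (≈ $9.8453 each)
After Sep 7: 921 on hand, pool $9,662.25 (≈ $10.4910 each)
Sep 9, sell 660: 660/921 × $9,662.25 → $6,924.08
After Sep 10: 448 on hand, pool $4,495.97 (≈ $10.0356 each)
Sep 12, sell 342: 342/448 × $4,495.97 → $3,432.19
After Sep 13: 306 on hand, pool $3,263.78 (≈ $10.6659 each)
Sep 15, sell 245: 245/306 × $3,263.78 → $2,613.15
Sep 17, sell 49: 49/61 × $650.63 → $522.63
Total COGS = $6,924.08 + $3,432.19 + $2,613.15 + $522.63 = $13,492.05
Ending inventory (cost pool remaining) = $128.00
Check: goods available $13,620.05 = COGS $13,492.05 + ending $128.00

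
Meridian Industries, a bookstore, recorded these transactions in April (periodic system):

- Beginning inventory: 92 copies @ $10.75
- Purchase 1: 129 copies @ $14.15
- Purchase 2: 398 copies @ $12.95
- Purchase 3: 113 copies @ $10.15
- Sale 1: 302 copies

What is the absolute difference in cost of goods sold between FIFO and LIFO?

$268.80

FIFO COGS: 92 @ $10.75 + 129 @ $14.15 + 81 @ $12.95 = $3,863.30
LIFO COGS: 113 @ $10.15 + 189 @ $12.95 = $3,594.50
Difference = |$3,863.30 − $3,594.50| = $268.80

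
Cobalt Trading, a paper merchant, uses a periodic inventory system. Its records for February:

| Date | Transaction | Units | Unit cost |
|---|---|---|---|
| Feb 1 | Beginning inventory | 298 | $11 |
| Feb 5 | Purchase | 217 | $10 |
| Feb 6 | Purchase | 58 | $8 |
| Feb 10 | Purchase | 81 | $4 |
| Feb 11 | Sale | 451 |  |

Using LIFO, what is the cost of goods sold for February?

Feb 11, 451 sold [LIFO — newest first]: 81 @ $4 + 58 @ $8 + 217 @ $10 + 95 @ $11 = $4,003
Ending inventory: 203 @ $11 = $2,233

COGS = $4,003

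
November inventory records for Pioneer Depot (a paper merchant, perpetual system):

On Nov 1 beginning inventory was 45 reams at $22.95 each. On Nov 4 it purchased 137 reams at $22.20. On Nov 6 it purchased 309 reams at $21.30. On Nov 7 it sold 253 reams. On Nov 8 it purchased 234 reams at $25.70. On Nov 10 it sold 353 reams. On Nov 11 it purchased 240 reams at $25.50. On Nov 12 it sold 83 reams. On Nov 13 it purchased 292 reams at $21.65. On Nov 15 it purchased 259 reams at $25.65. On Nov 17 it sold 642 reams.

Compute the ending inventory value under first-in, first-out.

Ending inventory = $4,745.25

Nov 7, 253 sold [FIFO — oldest first]: 45 @ $22.95 + 137 @ $22.20 + 71 @ $21.30 = $5,586.45
Nov 10, 353 sold [FIFO — oldest first]: 238 @ $21.30 + 115 @ $25.70 = $8,024.90
Nov 12, 83 sold [FIFO — oldest first]: 83 @ $25.70 = $2,133.10
Nov 17, 642 sold [FIFO — oldest first]: 36 @ $25.70 + 240 @ $25.50 + 292 @ $21.65 + 74 @ $25.65 = $15,265.10
Total COGS = $5,586.45 + $8,024.90 + $2,133.10 + $15,265.10 = $31,009.55
Ending inventory: 185 @ $25.65 = $4,745.25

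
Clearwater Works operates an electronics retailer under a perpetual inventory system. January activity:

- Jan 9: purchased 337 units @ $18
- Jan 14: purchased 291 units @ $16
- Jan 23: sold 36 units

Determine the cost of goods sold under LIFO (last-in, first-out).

COGS = $576

Jan 23, 36 sold [LIFO — newest first]: 36 @ $16 = $576
Ending inventory: 337 @ $18 + 255 @ $16 = $10,146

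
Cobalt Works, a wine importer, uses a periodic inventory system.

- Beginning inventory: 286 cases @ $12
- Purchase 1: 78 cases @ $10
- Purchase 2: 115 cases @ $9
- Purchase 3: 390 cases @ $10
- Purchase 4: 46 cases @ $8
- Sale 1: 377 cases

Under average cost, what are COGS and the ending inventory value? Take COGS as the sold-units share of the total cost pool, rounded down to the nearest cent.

COGS = $3,920.38; ending inventory = $5,594.62

Sale 1, sell 377: 377/915 × $9,515.00 → $3,920.38
Ending inventory (cost pool remaining) = $5,594.62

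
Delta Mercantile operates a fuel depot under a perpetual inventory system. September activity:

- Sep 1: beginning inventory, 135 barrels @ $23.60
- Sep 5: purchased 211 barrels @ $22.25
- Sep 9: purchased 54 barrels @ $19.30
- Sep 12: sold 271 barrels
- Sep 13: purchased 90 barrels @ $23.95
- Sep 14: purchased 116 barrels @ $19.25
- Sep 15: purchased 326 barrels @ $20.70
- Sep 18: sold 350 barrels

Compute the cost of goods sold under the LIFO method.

COGS = $13,088.75

Sep 12, 271 sold [LIFO — newest first]: 54 @ $19.30 + 211 @ $22.25 + 6 @ $23.60 = $5,878.55
Sep 18, 350 sold [LIFO — newest first]: 326 @ $20.70 + 24 @ $19.25 = $7,210.20
Total COGS = $5,878.55 + $7,210.20 = $13,088.75
Ending inventory: 129 @ $23.60 + 90 @ $23.95 + 92 @ $19.25 = $6,970.90
Check: goods available $20,059.65 = COGS $13,088.75 + ending $6,970.90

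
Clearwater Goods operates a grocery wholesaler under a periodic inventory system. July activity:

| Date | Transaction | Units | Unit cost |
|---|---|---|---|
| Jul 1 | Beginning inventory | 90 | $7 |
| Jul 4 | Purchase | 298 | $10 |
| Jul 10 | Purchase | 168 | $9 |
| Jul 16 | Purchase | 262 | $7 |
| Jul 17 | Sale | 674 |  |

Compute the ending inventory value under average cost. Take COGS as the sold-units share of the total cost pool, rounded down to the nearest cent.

Jul 17, sell 674: 674/818 × $6,956.00 → $5,731.47
Ending inventory (cost pool remaining) = $1,224.53
Check: goods available $6,956.00 = COGS $5,731.47 + ending $1,224.53

Ending inventory = $1,224.53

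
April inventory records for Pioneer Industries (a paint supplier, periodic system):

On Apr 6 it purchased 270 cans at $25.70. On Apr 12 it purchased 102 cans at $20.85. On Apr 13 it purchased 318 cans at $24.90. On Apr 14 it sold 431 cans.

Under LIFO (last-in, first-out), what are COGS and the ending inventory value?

Apr 14, 431 sold [LIFO — newest first]: 318 @ $24.90 + 102 @ $20.85 + 11 @ $25.70 = $10,327.60
Ending inventory: 259 @ $25.70 = $6,656.30

COGS = $10,327.60; ending inventory = $6,656.30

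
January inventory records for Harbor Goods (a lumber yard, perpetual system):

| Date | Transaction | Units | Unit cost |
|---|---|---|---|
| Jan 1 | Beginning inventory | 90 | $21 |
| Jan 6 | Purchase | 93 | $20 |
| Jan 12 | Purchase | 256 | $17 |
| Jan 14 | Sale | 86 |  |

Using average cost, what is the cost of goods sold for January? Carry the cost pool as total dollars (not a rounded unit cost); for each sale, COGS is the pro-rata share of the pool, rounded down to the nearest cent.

After Jan 1: 90 on hand, pool $1,890.00 (≈ $21.0000 each)
After Jan 6: 183 on hand, pool $3,750.00 (≈ $20.4918 each)
After Jan 12: 439 on hand, pool $8,102.00 (≈ $18.4556 each)
Jan 14, sell 86: 86/439 × $8,102.00 → $1,587.17
Ending inventory (cost pool remaining) = $6,514.83

COGS = $1,587.17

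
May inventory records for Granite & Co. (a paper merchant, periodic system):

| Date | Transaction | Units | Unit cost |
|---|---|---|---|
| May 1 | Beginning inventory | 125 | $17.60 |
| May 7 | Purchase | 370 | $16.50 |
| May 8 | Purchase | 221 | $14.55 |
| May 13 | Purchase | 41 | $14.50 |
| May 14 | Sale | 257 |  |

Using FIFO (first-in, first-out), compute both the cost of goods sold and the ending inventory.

COGS = $4,378.00; ending inventory = $7,737.05

May 14, 257 sold [FIFO — oldest first]: 125 @ $17.60 + 132 @ $16.50 = $4,378.00
Ending inventory: 238 @ $16.50 + 221 @ $14.55 + 41 @ $14.50 = $7,737.05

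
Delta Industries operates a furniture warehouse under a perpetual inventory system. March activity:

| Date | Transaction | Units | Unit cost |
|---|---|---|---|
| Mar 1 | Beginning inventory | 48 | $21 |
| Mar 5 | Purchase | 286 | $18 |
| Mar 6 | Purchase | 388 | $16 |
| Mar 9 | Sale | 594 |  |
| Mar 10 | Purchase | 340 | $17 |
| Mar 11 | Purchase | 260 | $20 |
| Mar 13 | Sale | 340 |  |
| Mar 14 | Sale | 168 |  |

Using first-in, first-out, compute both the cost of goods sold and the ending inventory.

COGS = $18,944; ending inventory = $4,400

Mar 9, 594 sold [FIFO — oldest first]: 48 @ $21 + 286 @ $18 + 260 @ $16 = $10,316
Mar 13, 340 sold [FIFO — oldest first]: 128 @ $16 + 212 @ $17 = $5,652
Mar 14, 168 sold [FIFO — oldest first]: 128 @ $17 + 40 @ $20 = $2,976
Total COGS = $10,316 + $5,652 + $2,976 = $18,944
Ending inventory: 220 @ $20 = $4,400
Check: goods available $23,344 = COGS $18,944 + ending $4,400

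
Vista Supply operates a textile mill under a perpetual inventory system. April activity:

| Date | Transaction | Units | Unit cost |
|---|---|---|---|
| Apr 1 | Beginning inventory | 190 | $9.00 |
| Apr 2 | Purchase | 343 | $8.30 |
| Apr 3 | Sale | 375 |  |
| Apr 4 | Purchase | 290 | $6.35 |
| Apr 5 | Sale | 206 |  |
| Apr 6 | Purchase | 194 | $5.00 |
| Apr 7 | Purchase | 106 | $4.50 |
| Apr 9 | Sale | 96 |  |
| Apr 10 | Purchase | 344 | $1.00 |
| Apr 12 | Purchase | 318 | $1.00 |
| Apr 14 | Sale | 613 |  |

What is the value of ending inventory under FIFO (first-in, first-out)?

Ending inventory = $495.00

Apr 3, 375 sold [FIFO — oldest first]: 190 @ $9.00 + 185 @ $8.30 = $3,245.50
Apr 5, 206 sold [FIFO — oldest first]: 158 @ $8.30 + 48 @ $6.35 = $1,616.20
Apr 9, 96 sold [FIFO — oldest first]: 96 @ $6.35 = $609.60
Apr 14, 613 sold [FIFO — oldest first]: 146 @ $6.35 + 194 @ $5.00 + 106 @ $4.50 + 167 @ $1.00 = $2,541.10
Total COGS = $3,245.50 + $1,616.20 + $609.60 + $2,541.10 = $8,012.40
Ending inventory: 177 @ $1.00 + 318 @ $1.00 = $495.00
Check: goods available $8,507.40 = COGS $8,012.40 + ending $495.00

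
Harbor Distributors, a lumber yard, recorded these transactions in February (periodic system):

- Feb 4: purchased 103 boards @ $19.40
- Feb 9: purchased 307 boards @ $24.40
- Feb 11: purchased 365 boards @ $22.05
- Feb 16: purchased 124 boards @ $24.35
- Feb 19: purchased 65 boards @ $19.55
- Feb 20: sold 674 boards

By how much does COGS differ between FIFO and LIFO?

$43.80

FIFO COGS: 103 @ $19.40 + 307 @ $24.40 + 264 @ $22.05 = $15,310.20
LIFO COGS: 65 @ $19.55 + 124 @ $24.35 + 365 @ $22.05 + 120 @ $24.40 = $15,266.40
Difference = |$15,310.20 − $15,266.40| = $43.80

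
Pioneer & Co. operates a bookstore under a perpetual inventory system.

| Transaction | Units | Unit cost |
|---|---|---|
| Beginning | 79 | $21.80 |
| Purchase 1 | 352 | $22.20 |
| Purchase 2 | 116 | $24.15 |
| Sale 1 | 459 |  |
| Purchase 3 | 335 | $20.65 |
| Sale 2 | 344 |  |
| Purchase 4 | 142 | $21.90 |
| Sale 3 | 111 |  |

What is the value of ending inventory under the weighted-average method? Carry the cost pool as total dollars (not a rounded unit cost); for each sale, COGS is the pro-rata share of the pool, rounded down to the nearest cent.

After Beginning: 79 on hand, pool $1,722.20 (≈ $21.8000 each)
After Purchase 1: 431 on hand, pool $9,536.60 (≈ $22.1267 each)
After Purchase 2: 547 on hand, pool $12,338.00 (≈ $22.5558 each)
Sale 1, sell 459: 459/547 × $12,338.00 → $10,353.09
After Purchase 3: 423 on hand, pool $8,902.66 (≈ $21.0465 each)
Sale 2, sell 344: 344/423 × $8,902.66 → $7,239.98
After Purchase 4: 221 on hand, pool $4,772.48 (≈ $21.5949 each)
Sale 3, sell 111: 111/221 × $4,772.48 → $2,397.03
Total COGS = $10,353.09 + $7,239.98 + $2,397.03 = $19,990.10
Ending inventory (cost pool remaining) = $2,375.45
Check: goods available $22,365.55 = COGS $19,990.10 + ending $2,375.45

Ending inventory = $2,375.45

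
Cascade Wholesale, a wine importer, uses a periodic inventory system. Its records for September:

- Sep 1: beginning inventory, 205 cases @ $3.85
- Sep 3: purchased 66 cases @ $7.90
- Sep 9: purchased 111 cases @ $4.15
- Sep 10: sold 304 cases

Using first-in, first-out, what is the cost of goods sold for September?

Sep 10, 304 sold [FIFO — oldest first]: 205 @ $3.85 + 66 @ $7.90 + 33 @ $4.15 = $1,447.60
Ending inventory: 78 @ $4.15 = $323.70

COGS = $1,447.60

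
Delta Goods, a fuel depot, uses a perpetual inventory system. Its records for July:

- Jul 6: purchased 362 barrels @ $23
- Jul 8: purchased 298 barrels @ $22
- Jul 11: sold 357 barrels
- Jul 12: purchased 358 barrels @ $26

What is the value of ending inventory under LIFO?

Jul 11, 357 sold [LIFO — newest first]: 298 @ $22 + 59 @ $23 = $7,913
Ending inventory: 303 @ $23 + 358 @ $26 = $16,277
Check: goods available $24,190 = COGS $7,913 + ending $16,277

Ending inventory = $16,277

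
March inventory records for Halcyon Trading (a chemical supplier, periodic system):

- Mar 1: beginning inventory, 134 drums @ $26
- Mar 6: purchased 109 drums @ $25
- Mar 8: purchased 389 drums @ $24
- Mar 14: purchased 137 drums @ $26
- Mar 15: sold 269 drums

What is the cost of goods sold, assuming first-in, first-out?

COGS = $6,833

Mar 15, 269 sold [FIFO — oldest first]: 134 @ $26 + 109 @ $25 + 26 @ $24 = $6,833
Ending inventory: 363 @ $24 + 137 @ $26 = $12,274
Check: goods available $19,107 = COGS $6,833 + ending $12,274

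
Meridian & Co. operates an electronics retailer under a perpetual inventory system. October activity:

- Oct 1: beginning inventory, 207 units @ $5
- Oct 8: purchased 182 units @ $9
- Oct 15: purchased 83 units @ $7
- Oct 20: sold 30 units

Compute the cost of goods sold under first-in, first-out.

COGS = $150

Oct 20, 30 sold [FIFO — oldest first]: 30 @ $5 = $150
Ending inventory: 177 @ $5 + 182 @ $9 + 83 @ $7 = $3,104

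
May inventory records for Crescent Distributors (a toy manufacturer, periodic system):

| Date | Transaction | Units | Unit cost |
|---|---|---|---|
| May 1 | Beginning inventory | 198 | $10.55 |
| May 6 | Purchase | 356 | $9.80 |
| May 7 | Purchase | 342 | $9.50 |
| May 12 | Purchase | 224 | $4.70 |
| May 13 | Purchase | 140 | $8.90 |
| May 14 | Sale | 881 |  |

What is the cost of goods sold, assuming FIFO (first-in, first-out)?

May 14, 881 sold [FIFO — oldest first]: 198 @ $10.55 + 356 @ $9.80 + 327 @ $9.50 = $8,684.20
Ending inventory: 15 @ $9.50 + 224 @ $4.70 + 140 @ $8.90 = $2,441.30
Check: goods available $11,125.50 = COGS $8,684.20 + ending $2,441.30

COGS = $8,684.20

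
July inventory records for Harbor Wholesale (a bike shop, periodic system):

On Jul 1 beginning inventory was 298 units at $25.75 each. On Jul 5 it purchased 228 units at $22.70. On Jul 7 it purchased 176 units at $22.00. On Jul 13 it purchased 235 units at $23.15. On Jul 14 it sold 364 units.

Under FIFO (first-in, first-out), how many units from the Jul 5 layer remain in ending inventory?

162

Jul 14, 364 sold [FIFO — oldest first]: 298 @ $25.75 + 66 @ $22.70 = $9,171.70
Ending inventory: 162 @ $22.70 + 176 @ $22.00 + 235 @ $23.15 = $12,989.65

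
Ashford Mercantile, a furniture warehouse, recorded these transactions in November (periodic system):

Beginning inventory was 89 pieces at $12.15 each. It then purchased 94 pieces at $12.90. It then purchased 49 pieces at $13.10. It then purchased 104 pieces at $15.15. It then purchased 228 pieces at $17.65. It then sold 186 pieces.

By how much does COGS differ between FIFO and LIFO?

FIFO COGS: 89 @ $12.15 + 94 @ $12.90 + 3 @ $13.10 = $2,333.25
LIFO COGS: 186 @ $17.65 = $3,282.90
Difference = |$2,333.25 − $3,282.90| = $949.65

$949.65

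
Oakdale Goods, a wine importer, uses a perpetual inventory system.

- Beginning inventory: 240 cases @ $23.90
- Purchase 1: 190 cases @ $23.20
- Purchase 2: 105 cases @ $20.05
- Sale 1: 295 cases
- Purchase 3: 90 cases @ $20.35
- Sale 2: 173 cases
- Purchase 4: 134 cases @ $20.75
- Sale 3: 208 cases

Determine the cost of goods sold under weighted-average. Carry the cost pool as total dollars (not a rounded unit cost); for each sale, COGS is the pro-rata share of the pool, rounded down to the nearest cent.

After Beginning: 240 on hand, pool $5,736.00 (≈ $23.9000 each)
After Purchase 1: 430 on hand, pool $10,144.00 (≈ $23.5907 each)
After Purchase 2: 535 on hand, pool $12,249.25 (≈ $22.8958 each)
Sale 1, sell 295: 295/535 × $12,249.25 → $6,754.25
After Purchase 3: 330 on hand, pool $7,326.50 (≈ $22.2015 each)
Sale 2, sell 173: 173/330 × $7,326.50 → $3,840.86
After Purchase 4: 291 on hand, pool $6,266.14 (≈ $21.5331 each)
Sale 3, sell 208: 208/291 × $6,266.14 → $4,478.89
Total COGS = $6,754.25 + $3,840.86 + $4,478.89 = $15,074.00
Ending inventory (cost pool remaining) = $1,787.25
Check: goods available $16,861.25 = COGS $15,074.00 + ending $1,787.25

COGS = $15,074.00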